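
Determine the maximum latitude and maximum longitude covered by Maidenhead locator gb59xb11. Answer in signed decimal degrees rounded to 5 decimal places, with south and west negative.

-70.95000, -48.06667

Field G=6, B=1: +6·20° lon, +1·10° lat → SW at lon -60°, lat -80°.
Square 5, 9: +5·2° lon, +9·1° lat → SW at lon -50°, lat -71°.
Subsquare x=23, b=1: +23·0.0833333° lon, +1·0.0416667° lat → SW at lon -48.0833°, lat -70.9583°.
Extended square 1, 1: +1·0.00833333° lon, +1·0.00416667° lat → SW at lon -48.075°, lat -70.9542°.
Cell spans 0.00833333° lon × 0.00416667° lat. NE corner is SW corner plus one full cell.
latitude -70.95000, longitude -48.06667.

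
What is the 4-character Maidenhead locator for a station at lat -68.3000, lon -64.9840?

Shift to the Maidenhead origin (180°W, 90°S): lon 115.02, lat 21.70.
Field: 115.02/20 → 5 → F, 21.70/10 → 2 → C; chars FC.
Square: 15.02/2 → 7, 1.70/1 → 1; chars 71.

FC71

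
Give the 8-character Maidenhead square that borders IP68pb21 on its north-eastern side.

Longitude extended square 2; +1 → 3.
Latitude extended square 1; +1 → 2.

IP68pb32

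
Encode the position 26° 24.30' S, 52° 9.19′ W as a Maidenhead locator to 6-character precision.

GG33wo

Add 180° to longitude and 90° to latitude: 127.8468, 63.5950.
Field (20°×10°, letters A–R): lon ⌊127.8468/20⌋ = 6 → G; lat ⌊63.5950/10⌋ = 6 → G.
Square (2°×1°, digits 0–9): lon ⌊7.8468/2⌋ = 3; lat ⌊3.5950/1⌋ = 3.
Subsquare (5′×2.5′, letters a–x): lon ⌊1.8468/0.0833333⌋ = 22 → w; lat ⌊0.5950/0.0416667⌋ = 14 → o.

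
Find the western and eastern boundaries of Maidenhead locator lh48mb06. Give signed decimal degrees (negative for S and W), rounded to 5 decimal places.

Field L=11, H=7: +11·20° lon, +7·10° lat → SW at lon 40°, lat -20°.
Square 4, 8: +4·2° lon, +8·1° lat → SW at lon 48°, lat -12°.
Subsquare m=12, b=1: +12·0.0833333° lon, +1·0.0416667° lat → SW at lon 49°, lat -11.9583°.
Extended square 0, 6: +0·0.00833333° lon, +6·0.00416667° lat → SW at lon 49°, lat -11.9333°.
Cell spans 0.00833333° lon × 0.00416667° lat.
west 49.00000, east 49.00833.

49.00000, 49.00833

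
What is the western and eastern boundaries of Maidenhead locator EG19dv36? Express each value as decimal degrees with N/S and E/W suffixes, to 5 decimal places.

97.72500° W, 97.71667° W

Field E=4, G=6: +4·20° lon, +6·10° lat → SW at lon -100°, lat -30°.
Square 1, 9: +1·2° lon, +9·1° lat → SW at lon -98°, lat -21°.
Subsquare d=3, v=21: +3·0.0833333° lon, +21·0.0416667° lat → SW at lon -97.75°, lat -20.125°.
Extended square 3, 6: +3·0.00833333° lon, +6·0.00416667° lat → SW at lon -97.725°, lat -20.1°.
Cell spans 0.00833333° lon × 0.00416667° lat.
west 97.72500° W, east 97.71667° W.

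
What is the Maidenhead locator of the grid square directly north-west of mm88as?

MM78xt

Longitude subsquare a = 0; −1 → -1, wraps to 23 = x, carry into square.
Longitude square 8; −1 → 7.
Latitude subsquare s = 18; +1 → 19 = t.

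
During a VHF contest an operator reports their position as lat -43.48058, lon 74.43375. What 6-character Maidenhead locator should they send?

Offset from 180°W / 90°S: lon 254.4338°, lat 46.5194°.
Field: 254.4338/20 → 12 → M, 46.5194/10 → 4 → E; chars ME.
Square: 14.4338/2 → 7, 6.5194/1 → 6; chars 76.
Subsquare: 0.4338/0.0833333 → 5 → f, 0.5194/0.0416667 → 12 → m; chars fm.

ME76fm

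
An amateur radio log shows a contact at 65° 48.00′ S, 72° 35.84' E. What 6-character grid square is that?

MC64he

Shift to the Maidenhead origin (180°W, 90°S): lon 252.5973, lat 24.2000.
Field: lon ⌊252.5973/20⌋ = 12 → M; lat ⌊24.2000/10⌋ = 2 → C.
Square: lon ⌊12.5973/2⌋ = 6; lat ⌊4.2000/1⌋ = 4.
Subsquare: lon ⌊0.5973/0.0833333⌋ = 7 → h; lat ⌊0.2000/0.0416667⌋ = 4 → e.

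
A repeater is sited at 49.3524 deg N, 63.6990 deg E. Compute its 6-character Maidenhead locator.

MN19ui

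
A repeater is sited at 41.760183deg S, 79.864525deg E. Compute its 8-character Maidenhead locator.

ME98wf37

Shift to the Maidenhead origin (180°W, 90°S): lon 259.86453, lat 48.23982.
Field: lon ⌊259.86453/20⌋ = 12 → M; lat ⌊48.23982/10⌋ = 4 → E.
Square: lon ⌊19.86453/2⌋ = 9; lat ⌊8.23982/1⌋ = 8.
Subsquare: lon ⌊1.86453/0.0833333⌋ = 22 → w; lat ⌊0.23982/0.0416667⌋ = 5 → f.
Extended square: lon ⌊0.03119/0.00833333⌋ = 3; lat ⌊0.03148/0.00416667⌋ = 7.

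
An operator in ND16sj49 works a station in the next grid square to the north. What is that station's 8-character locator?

Latitude extended square 9; +1 → 10, wraps to 0, carry into subsquare.
Latitude subsquare j = 9; +1 → 10 = k.
The longitude characters are unchanged.

ND16sk40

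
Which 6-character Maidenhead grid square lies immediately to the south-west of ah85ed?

Longitude subsquare e = 4; −1 → 3 = d.
Latitude subsquare d = 3; −1 → 2 = c.

AH85dc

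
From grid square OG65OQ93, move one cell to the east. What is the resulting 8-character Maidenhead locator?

Longitude extended square 9; +1 → 10, wraps to 0, carry into subsquare.
Longitude subsquare o = 14; +1 → 15 = p.
The latitude characters are unchanged.

OG65pq03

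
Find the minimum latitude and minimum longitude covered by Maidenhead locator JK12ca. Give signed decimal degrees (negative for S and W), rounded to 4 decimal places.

12.0000, 2.1667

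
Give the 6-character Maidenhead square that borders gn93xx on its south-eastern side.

HN03aw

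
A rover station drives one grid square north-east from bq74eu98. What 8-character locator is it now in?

BQ74fu09

Longitude extended square 9; +1 → 10, wraps to 0, carry into subsquare.
Longitude subsquare e = 4; +1 → 5 = f.
Latitude extended square 8; +1 → 9.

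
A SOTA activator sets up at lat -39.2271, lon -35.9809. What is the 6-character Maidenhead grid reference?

Offset from 180°W / 90°S: lon 144.0191°, lat 50.7729°.
Field: 144.0191/20 → 7 → H, 50.7729/10 → 5 → F; chars HF.
Square: 4.0191/2 → 2, 0.7729/1 → 0; chars 20.
Subsquare: 0.0191/0.0833333 → 0 → a, 0.7729/0.0416667 → 18 → s; chars as.

HF20as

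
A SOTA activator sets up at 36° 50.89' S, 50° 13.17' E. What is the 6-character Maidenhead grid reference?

LF53cd

Offset from 180°W / 90°S: lon 230.2195°, lat 53.1518°.
Field (20°×10°, letters A–R): lon ⌊230.2195/20⌋ = 11 → L; lat ⌊53.1518/10⌋ = 5 → F.
Square (2°×1°, digits 0–9): lon ⌊10.2195/2⌋ = 5; lat ⌊3.1518/1⌋ = 3.
Subsquare (5′×2.5′, letters a–x): lon ⌊0.2195/0.0833333⌋ = 2 → c; lat ⌊0.1518/0.0416667⌋ = 3 → d.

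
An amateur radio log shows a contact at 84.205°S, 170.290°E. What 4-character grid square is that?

RA55

Add 180° to longitude and 90° to latitude: 350.29, 5.80.
Field (20°×10°, letters A–R): 350.29/20 → 17 → R, 5.80/10 → 0 → A; chars RA.
Square (2°×1°, digits 0–9): 10.29/2 → 5, 5.80/1 → 5; chars 55.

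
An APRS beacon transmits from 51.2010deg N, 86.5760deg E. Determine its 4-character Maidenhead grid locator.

Add 180° to longitude and 90° to latitude: 266.58, 141.20.
Field: 266.58/20 → 13 → N, 141.20/10 → 14 → O; chars NO.
Square: 6.58/2 → 3, 1.20/1 → 1; chars 31.

NO31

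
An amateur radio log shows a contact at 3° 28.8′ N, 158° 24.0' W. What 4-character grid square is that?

Add 180° to longitude and 90° to latitude: 21.60, 93.48.
Field (20°×10°, letters A–R): 21.60/20 → 1 → B, 93.48/10 → 9 → J; chars BJ.
Square (2°×1°, digits 0–9): 1.60/2 → 0, 3.48/1 → 3; chars 03.

BJ03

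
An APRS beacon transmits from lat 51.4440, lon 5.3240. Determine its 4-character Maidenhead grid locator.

JO21

Add 180° to longitude and 90° to latitude: 185.32, 141.44.
Field (20°×10°, letters A–R): lon ⌊185.32/20⌋ = 9 → J; lat ⌊141.44/10⌋ = 14 → O.
Square (2°×1°, digits 0–9): lon ⌊5.32/2⌋ = 2; lat ⌊1.44/1⌋ = 1.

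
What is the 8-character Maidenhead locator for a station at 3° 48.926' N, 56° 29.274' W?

GJ13st15

Shift to the Maidenhead origin (180°W, 90°S): lon 123.51210, lat 93.81543.
Field (20°×10°, letters A–R): 123.51210/20 → 6 → G, 93.81543/10 → 9 → J; chars GJ.
Square (2°×1°, digits 0–9): 3.51210/2 → 1, 3.81543/1 → 3; chars 13.
Subsquare (5′×2.5′, letters a–x): 1.51210/0.0833333 → 18 → s, 0.81543/0.0416667 → 19 → t; chars st.
Extended square (30″×15″, digits 0–9): 0.01210/0.00833333 → 1, 0.02377/0.00416667 → 5; chars 15.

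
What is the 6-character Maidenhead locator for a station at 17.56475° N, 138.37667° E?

PK97en

Offset from 180°W / 90°S: lon 318.3767°, lat 107.5648°.
Field: 318.3767/20 → 15 → P, 107.5648/10 → 10 → K; chars PK.
Square: 18.3767/2 → 9, 7.5648/1 → 7; chars 97.
Subsquare: 0.3767/0.0833333 → 4 → e, 0.5648/0.0416667 → 13 → n; chars en.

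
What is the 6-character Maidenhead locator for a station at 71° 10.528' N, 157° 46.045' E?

Add 180° to longitude and 90° to latitude: 337.7674, 161.1755.
Field: 337.7674/20 → 16 → Q, 161.1755/10 → 16 → Q; chars QQ.
Square: 17.7674/2 → 8, 1.1755/1 → 1; chars 81.
Subsquare: 1.7674/0.0833333 → 21 → v, 0.1755/0.0416667 → 4 → e; chars ve.

QQ81ve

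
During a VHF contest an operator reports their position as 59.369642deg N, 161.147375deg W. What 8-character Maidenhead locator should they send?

AO99ki28

Offset from 180°W / 90°S: lon 18.85262°, lat 149.36964°.
Field: 18.85262/20 → 0 → A, 149.36964/10 → 14 → O; chars AO.
Square: 18.85262/2 → 9, 9.36964/1 → 9; chars 99.
Subsquare: 0.85262/0.0833333 → 10 → k, 0.36964/0.0416667 → 8 → i; chars ki.
Extended square: 0.01929/0.00833333 → 2, 0.03631/0.00416667 → 8; chars 28.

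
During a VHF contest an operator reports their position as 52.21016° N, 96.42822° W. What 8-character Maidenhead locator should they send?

EO12sf80

Offset from 180°W / 90°S: lon 83.57178°, lat 142.21016°.
Field: lon ⌊83.57178/20⌋ = 4 → E; lat ⌊142.21016/10⌋ = 14 → O.
Square: lon ⌊3.57178/2⌋ = 1; lat ⌊2.21016/1⌋ = 2.
Subsquare: lon ⌊1.57178/0.0833333⌋ = 18 → s; lat ⌊0.21016/0.0416667⌋ = 5 → f.
Extended square: lon ⌊0.07178/0.00833333⌋ = 8; lat ⌊0.00183/0.00416667⌋ = 0.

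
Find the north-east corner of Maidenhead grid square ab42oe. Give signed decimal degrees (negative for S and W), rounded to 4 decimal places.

-77.7917, -170.7500

Field A=0, B=1: +0·20° lon, +1·10° lat → SW at lon -180°, lat -80°.
Square 4, 2: +4·2° lon, +2·1° lat → SW at lon -172°, lat -78°.
Subsquare o=14, e=4: +14·0.0833333° lon, +4·0.0416667° lat → SW at lon -170.833°, lat -77.8333°.
Cell spans 0.0833333° lon × 0.0416667° lat. NE corner is SW corner plus one full cell.
latitude -77.7917, longitude -170.7500.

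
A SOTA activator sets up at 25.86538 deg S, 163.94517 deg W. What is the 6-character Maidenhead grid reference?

AG84ad

Offset from 180°W / 90°S: lon 16.0548°, lat 64.1346°.
Field: 16.0548/20 → 0 → A, 64.1346/10 → 6 → G; chars AG.
Square: 16.0548/2 → 8, 4.1346/1 → 4; chars 84.
Subsquare: 0.0548/0.0833333 → 0 → a, 0.1346/0.0416667 → 3 → d; chars ad.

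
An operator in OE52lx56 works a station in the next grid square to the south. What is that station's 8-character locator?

OE52lx55

Latitude extended square 6; −1 → 5.
The longitude characters are unchanged.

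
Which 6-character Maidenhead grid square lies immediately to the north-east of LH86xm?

LH96an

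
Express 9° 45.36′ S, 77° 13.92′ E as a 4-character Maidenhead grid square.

Shift to the Maidenhead origin (180°W, 90°S): lon 257.23, lat 80.24.
Field (20°×10°, letters A–R): 257.23/20 → 12 → M, 80.24/10 → 8 → I; chars MI.
Square (2°×1°, digits 0–9): 17.23/2 → 8, 0.24/1 → 0; chars 80.

MI80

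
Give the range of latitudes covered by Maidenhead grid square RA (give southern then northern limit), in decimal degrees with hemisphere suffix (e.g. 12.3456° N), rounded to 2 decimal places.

90.00° S, 80.00° S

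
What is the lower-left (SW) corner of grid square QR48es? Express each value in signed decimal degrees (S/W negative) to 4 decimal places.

Field Q=16, R=17: +16·20° lon, +17·10° lat → SW at lon 140°, lat 80°.
Square 4, 8: +4·2° lon, +8·1° lat → SW at lon 148°, lat 88°.
Subsquare e=4, s=18: +4·0.0833333° lon, +18·0.0416667° lat → SW at lon 148.333°, lat 88.75°.
latitude 88.7500, longitude 148.3333.

88.7500, 148.3333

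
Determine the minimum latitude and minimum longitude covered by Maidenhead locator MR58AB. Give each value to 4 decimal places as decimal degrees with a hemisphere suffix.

88.0417° N, 70.0000° E

Field M=12, R=17: +12·20° lon, +17·10° lat → SW at lon 60°, lat 80°.
Square 5, 8: +5·2° lon, +8·1° lat → SW at lon 70°, lat 88°.
Subsquare a=0, b=1: +0·0.0833333° lon, +1·0.0416667° lat → SW at lon 70°, lat 88.0417°.
latitude 88.0417° N, longitude 70.0000° E.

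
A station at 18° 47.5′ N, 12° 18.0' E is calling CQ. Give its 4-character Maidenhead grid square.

JK68

Add 180° to longitude and 90° to latitude: 192.30, 108.79.
Field (20°×10°, letters A–R): 192.30/20 → 9 → J, 108.79/10 → 10 → K; chars JK.
Square (2°×1°, digits 0–9): 12.30/2 → 6, 8.79/1 → 8; chars 68.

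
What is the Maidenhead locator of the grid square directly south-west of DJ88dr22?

Longitude extended square 2; −1 → 1.
Latitude extended square 2; −1 → 1.

DJ88dr11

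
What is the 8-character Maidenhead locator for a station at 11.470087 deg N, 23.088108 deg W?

Add 180° to longitude and 90° to latitude: 156.91189, 101.47009.
Field: lon ⌊156.91189/20⌋ = 7 → H; lat ⌊101.47009/10⌋ = 10 → K.
Square: lon ⌊16.91189/2⌋ = 8; lat ⌊1.47009/1⌋ = 1.
Subsquare: lon ⌊0.91189/0.0833333⌋ = 10 → k; lat ⌊0.47009/0.0416667⌋ = 11 → l.
Extended square: lon ⌊0.07856/0.00833333⌋ = 9; lat ⌊0.01175/0.00416667⌋ = 2.

HK81kl92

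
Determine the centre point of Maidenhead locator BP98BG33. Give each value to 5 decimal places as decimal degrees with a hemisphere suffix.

Field B=1, P=15: +1·20° lon, +15·10° lat → SW at lon -160°, lat 60°.
Square 9, 8: +9·2° lon, +8·1° lat → SW at lon -142°, lat 68°.
Subsquare b=1, g=6: +1·0.0833333° lon, +6·0.0416667° lat → SW at lon -141.917°, lat 68.25°.
Extended square 3, 3: +3·0.00833333° lon, +3·0.00416667° lat → SW at lon -141.892°, lat 68.2625°.
Cell spans 0.00833333° lon × 0.00416667° lat. Centre is SW corner plus half of each.
latitude 68.26458° N, longitude 141.88750° W.

68.26458° N, 141.88750° W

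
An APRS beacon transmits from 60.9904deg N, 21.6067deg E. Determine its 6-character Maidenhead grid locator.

KP00tx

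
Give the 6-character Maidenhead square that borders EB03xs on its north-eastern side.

EB13at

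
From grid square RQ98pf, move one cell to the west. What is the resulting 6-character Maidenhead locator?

RQ98of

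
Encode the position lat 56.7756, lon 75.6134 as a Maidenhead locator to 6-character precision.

Add 180° to longitude and 90° to latitude: 255.6134, 146.7756.
Field: lon ⌊255.6134/20⌋ = 12 → M; lat ⌊146.7756/10⌋ = 14 → O.
Square: lon ⌊15.6134/2⌋ = 7; lat ⌊6.7756/1⌋ = 6.
Subsquare: lon ⌊1.6134/0.0833333⌋ = 19 → t; lat ⌊0.7756/0.0416667⌋ = 18 → s.

MO76ts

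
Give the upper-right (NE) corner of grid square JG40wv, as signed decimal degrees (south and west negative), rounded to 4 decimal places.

-29.0833, 9.9167

Field J=9, G=6: +9·20° lon, +6·10° lat → SW at lon 0°, lat -30°.
Square 4, 0: +4·2° lon, +0·1° lat → SW at lon 8°, lat -30°.
Subsquare w=22, v=21: +22·0.0833333° lon, +21·0.0416667° lat → SW at lon 9.83333°, lat -29.125°.
Cell spans 0.0833333° lon × 0.0416667° lat. NE corner is SW corner plus one full cell.
latitude -29.0833, longitude 9.9167.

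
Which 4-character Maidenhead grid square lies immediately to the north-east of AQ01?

AQ12

Longitude square 0; +1 → 1.
Latitude square 1; +1 → 2.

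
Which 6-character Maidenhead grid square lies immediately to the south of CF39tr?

CF39tq

Latitude subsquare r = 17; −1 → 16 = q.
The longitude characters are unchanged.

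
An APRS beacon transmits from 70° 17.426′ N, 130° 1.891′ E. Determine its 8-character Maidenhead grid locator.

PQ50ag39

Offset from 180°W / 90°S: lon 310.03152°, lat 160.29043°.
Field: 310.03152/20 → 15 → P, 160.29043/10 → 16 → Q; chars PQ.
Square: 10.03152/2 → 5, 0.29043/1 → 0; chars 50.
Subsquare: 0.03152/0.0833333 → 0 → a, 0.29043/0.0416667 → 6 → g; chars ag.
Extended square: 0.03152/0.00833333 → 3, 0.04043/0.00416667 → 9; chars 39.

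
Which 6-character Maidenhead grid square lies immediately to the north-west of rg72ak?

Longitude subsquare a = 0; −1 → -1, wraps to 23 = x, carry into square.
Longitude square 7; −1 → 6.
Latitude subsquare k = 10; +1 → 11 = l.

RG62xl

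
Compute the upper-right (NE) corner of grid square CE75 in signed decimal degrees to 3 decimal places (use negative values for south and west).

-44.000, -124.000

Field C=2, E=4: +2·20° lon, +4·10° lat → SW at lon -140°, lat -50°.
Square 7, 5: +7·2° lon, +5·1° lat → SW at lon -126°, lat -45°.
Cell spans 2° lon × 1° lat. NE corner is SW corner plus one full cell.
latitude -44.000, longitude -124.000.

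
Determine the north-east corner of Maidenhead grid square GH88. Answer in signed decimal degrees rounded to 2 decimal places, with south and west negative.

-11.00, -42.00

Field G=6, H=7: +6·20° lon, +7·10° lat → SW at lon -60°, lat -20°.
Square 8, 8: +8·2° lon, +8·1° lat → SW at lon -44°, lat -12°.
Cell spans 2° lon × 1° lat. NE corner is SW corner plus one full cell.
latitude -11.00, longitude -42.00.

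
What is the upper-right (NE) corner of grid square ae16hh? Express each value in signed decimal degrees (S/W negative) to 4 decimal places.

Field A=0, E=4: +0·20° lon, +4·10° lat → SW at lon -180°, lat -50°.
Square 1, 6: +1·2° lon, +6·1° lat → SW at lon -178°, lat -44°.
Subsquare h=7, h=7: +7·0.0833333° lon, +7·0.0416667° lat → SW at lon -177.417°, lat -43.7083°.
Cell spans 0.0833333° lon × 0.0416667° lat. NE corner is SW corner plus one full cell.
latitude -43.6667, longitude -177.3333.

-43.6667, -177.3333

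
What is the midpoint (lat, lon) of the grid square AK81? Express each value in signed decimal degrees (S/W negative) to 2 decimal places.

11.50, -163.00

Field A=0, K=10: +0·20° lon, +10·10° lat → SW at lon -180°, lat 10°.
Square 8, 1: +8·2° lon, +1·1° lat → SW at lon -164°, lat 11°.
Cell spans 2° lon × 1° lat. Centre is SW corner plus half of each.
latitude 11.50, longitude -163.00.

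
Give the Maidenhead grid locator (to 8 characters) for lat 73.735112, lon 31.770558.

Shift to the Maidenhead origin (180°W, 90°S): lon 211.77056, lat 163.73511.
Field (20°×10°, letters A–R): lon ⌊211.77056/20⌋ = 10 → K; lat ⌊163.73511/10⌋ = 16 → Q.
Square (2°×1°, digits 0–9): lon ⌊11.77056/2⌋ = 5; lat ⌊3.73511/1⌋ = 3.
Subsquare (5′×2.5′, letters a–x): lon ⌊1.77056/0.0833333⌋ = 21 → v; lat ⌊0.73511/0.0416667⌋ = 17 → r.
Extended square (30″×15″, digits 0–9): lon ⌊0.02056/0.00833333⌋ = 2; lat ⌊0.02678/0.00416667⌋ = 6.

KQ53vr26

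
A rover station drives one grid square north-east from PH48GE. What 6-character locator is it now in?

Longitude subsquare g = 6; +1 → 7 = h.
Latitude subsquare e = 4; +1 → 5 = f.

PH48hf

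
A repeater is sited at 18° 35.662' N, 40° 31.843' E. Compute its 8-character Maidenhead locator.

Add 180° to longitude and 90° to latitude: 220.53072, 108.59437.
Field: lon ⌊220.53072/20⌋ = 11 → L; lat ⌊108.59437/10⌋ = 10 → K.
Square: lon ⌊0.53072/2⌋ = 0; lat ⌊8.59437/1⌋ = 8.
Subsquare: lon ⌊0.53072/0.0833333⌋ = 6 → g; lat ⌊0.59437/0.0416667⌋ = 14 → o.
Extended square: lon ⌊0.03072/0.00833333⌋ = 3; lat ⌊0.01103/0.00416667⌋ = 2.

LK08go32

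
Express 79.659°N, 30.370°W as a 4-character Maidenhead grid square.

HQ49

Shift to the Maidenhead origin (180°W, 90°S): lon 149.63, lat 169.66.
Field: lon ⌊149.63/20⌋ = 7 → H; lat ⌊169.66/10⌋ = 16 → Q.
Square: lon ⌊9.63/2⌋ = 4; lat ⌊9.66/1⌋ = 9.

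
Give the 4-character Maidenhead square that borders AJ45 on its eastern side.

AJ55

Longitude square 4; +1 → 5.
The latitude characters are unchanged.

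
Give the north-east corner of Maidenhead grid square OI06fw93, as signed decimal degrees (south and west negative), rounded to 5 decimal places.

Field O=14, I=8: +14·20° lon, +8·10° lat → SW at lon 100°, lat -10°.
Square 0, 6: +0·2° lon, +6·1° lat → SW at lon 100°, lat -4°.
Subsquare f=5, w=22: +5·0.0833333° lon, +22·0.0416667° lat → SW at lon 100.417°, lat -3.08333°.
Extended square 9, 3: +9·0.00833333° lon, +3·0.00416667° lat → SW at lon 100.492°, lat -3.07083°.
Cell spans 0.00833333° lon × 0.00416667° lat. NE corner is SW corner plus one full cell.
latitude -3.06667, longitude 100.50000.

-3.06667, 100.50000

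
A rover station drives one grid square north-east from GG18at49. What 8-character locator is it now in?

GG18au50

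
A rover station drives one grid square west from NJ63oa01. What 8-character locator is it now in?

Longitude extended square 0; −1 → -1, wraps to 9, carry into subsquare.
Longitude subsquare o = 14; −1 → 13 = n.
The latitude characters are unchanged.

NJ63na91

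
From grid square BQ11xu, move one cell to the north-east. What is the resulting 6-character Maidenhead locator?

Longitude subsquare x = 23; +1 → 24, wraps to 0 = a, carry into square.
Longitude square 1; +1 → 2.
Latitude subsquare u = 20; +1 → 21 = v.

BQ21av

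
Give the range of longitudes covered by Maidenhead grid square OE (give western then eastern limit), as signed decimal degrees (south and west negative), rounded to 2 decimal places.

100.00, 120.00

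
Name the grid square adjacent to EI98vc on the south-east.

EI98wb

Longitude subsquare v = 21; +1 → 22 = w.
Latitude subsquare c = 2; −1 → 1 = b.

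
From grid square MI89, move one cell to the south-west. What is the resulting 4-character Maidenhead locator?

Longitude square 8; −1 → 7.
Latitude square 9; −1 → 8.

MI78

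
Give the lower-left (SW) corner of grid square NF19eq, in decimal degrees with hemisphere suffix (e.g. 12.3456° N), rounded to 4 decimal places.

Field N=13, F=5: +13·20° lon, +5·10° lat → SW at lon 80°, lat -40°.
Square 1, 9: +1·2° lon, +9·1° lat → SW at lon 82°, lat -31°.
Subsquare e=4, q=16: +4·0.0833333° lon, +16·0.0416667° lat → SW at lon 82.3333°, lat -30.3333°.
latitude 30.3333° S, longitude 82.3333° E.

30.3333° S, 82.3333° E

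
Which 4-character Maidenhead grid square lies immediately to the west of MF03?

LF93

Longitude square 0; −1 → -1, wraps to 9, carry into field.
Longitude field M = 12; −1 → 11 = L.
The latitude characters are unchanged.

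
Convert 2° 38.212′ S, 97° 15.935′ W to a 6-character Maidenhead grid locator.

Add 180° to longitude and 90° to latitude: 82.7344, 87.3631.
Field: lon ⌊82.7344/20⌋ = 4 → E; lat ⌊87.3631/10⌋ = 8 → I.
Square: lon ⌊2.7344/2⌋ = 1; lat ⌊7.3631/1⌋ = 7.
Subsquare: lon ⌊0.7344/0.0833333⌋ = 8 → i; lat ⌊0.3631/0.0416667⌋ = 8 → i.

EI17ii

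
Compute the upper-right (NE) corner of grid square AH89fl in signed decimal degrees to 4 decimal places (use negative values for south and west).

Field A=0, H=7: +0·20° lon, +7·10° lat → SW at lon -180°, lat -20°.
Square 8, 9: +8·2° lon, +9·1° lat → SW at lon -164°, lat -11°.
Subsquare f=5, l=11: +5·0.0833333° lon, +11·0.0416667° lat → SW at lon -163.583°, lat -10.5417°.
Cell spans 0.0833333° lon × 0.0416667° lat. NE corner is SW corner plus one full cell.
latitude -10.5000, longitude -163.5000.

-10.5000, -163.5000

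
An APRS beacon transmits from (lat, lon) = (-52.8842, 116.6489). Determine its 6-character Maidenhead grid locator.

OD87hc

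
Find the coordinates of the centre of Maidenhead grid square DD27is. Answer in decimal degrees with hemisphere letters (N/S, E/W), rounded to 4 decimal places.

Field D=3, D=3: +3·20° lon, +3·10° lat → SW at lon -120°, lat -60°.
Square 2, 7: +2·2° lon, +7·1° lat → SW at lon -116°, lat -53°.
Subsquare i=8, s=18: +8·0.0833333° lon, +18·0.0416667° lat → SW at lon -115.333°, lat -52.25°.
Cell spans 0.0833333° lon × 0.0416667° lat. Centre is SW corner plus half of each.
latitude 52.2292° S, longitude 115.2917° W.

52.2292° S, 115.2917° W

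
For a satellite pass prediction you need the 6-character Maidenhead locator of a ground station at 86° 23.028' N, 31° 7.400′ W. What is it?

HR46kj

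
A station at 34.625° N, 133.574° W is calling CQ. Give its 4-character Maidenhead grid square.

CM34

Offset from 180°W / 90°S: lon 46.43°, lat 124.62°.
Field (20°×10°, letters A–R): 46.43/20 → 2 → C, 124.62/10 → 12 → M; chars CM.
Square (2°×1°, digits 0–9): 6.43/2 → 3, 4.62/1 → 4; chars 34.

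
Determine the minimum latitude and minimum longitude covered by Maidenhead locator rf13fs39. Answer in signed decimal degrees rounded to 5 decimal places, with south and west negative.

-36.21250, 162.44167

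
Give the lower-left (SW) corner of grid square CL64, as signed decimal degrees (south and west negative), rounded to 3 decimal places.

24.000, -128.000

Field C=2, L=11: +2·20° lon, +11·10° lat → SW at lon -140°, lat 20°.
Square 6, 4: +6·2° lon, +4·1° lat → SW at lon -128°, lat 24°.
latitude 24.000, longitude -128.000.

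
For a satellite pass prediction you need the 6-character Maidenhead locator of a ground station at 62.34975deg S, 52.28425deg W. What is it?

GC37up

Add 180° to longitude and 90° to latitude: 127.7157, 27.6502.
Field: lon ⌊127.7157/20⌋ = 6 → G; lat ⌊27.6502/10⌋ = 2 → C.
Square: lon ⌊7.7157/2⌋ = 3; lat ⌊7.6502/1⌋ = 7.
Subsquare: lon ⌊1.7157/0.0833333⌋ = 20 → u; lat ⌊0.6502/0.0416667⌋ = 15 → p.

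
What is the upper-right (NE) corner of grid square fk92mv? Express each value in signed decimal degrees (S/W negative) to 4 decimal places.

12.9167, -60.9167

Field F=5, K=10: +5·20° lon, +10·10° lat → SW at lon -80°, lat 10°.
Square 9, 2: +9·2° lon, +2·1° lat → SW at lon -62°, lat 12°.
Subsquare m=12, v=21: +12·0.0833333° lon, +21·0.0416667° lat → SW at lon -61°, lat 12.875°.
Cell spans 0.0833333° lon × 0.0416667° lat. NE corner is SW corner plus one full cell.
latitude 12.9167, longitude -60.9167.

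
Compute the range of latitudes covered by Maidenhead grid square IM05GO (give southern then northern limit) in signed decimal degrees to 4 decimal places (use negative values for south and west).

35.5833, 35.6250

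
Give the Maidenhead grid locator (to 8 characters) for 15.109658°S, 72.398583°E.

Offset from 180°W / 90°S: lon 252.39858°, lat 74.89034°.
Field: lon ⌊252.39858/20⌋ = 12 → M; lat ⌊74.89034/10⌋ = 7 → H.
Square: lon ⌊12.39858/2⌋ = 6; lat ⌊4.89034/1⌋ = 4.
Subsquare: lon ⌊0.39858/0.0833333⌋ = 4 → e; lat ⌊0.89034/0.0416667⌋ = 21 → v.
Extended square: lon ⌊0.06525/0.00833333⌋ = 7; lat ⌊0.01534/0.00416667⌋ = 3.

MH64ev73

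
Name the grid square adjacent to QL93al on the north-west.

Longitude subsquare a = 0; −1 → -1, wraps to 23 = x, carry into square.
Longitude square 9; −1 → 8.
Latitude subsquare l = 11; +1 → 12 = m.

QL83xm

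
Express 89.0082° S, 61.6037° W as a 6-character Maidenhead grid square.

FA90ex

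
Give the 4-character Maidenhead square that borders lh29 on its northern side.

Latitude square 9; +1 → 10, wraps to 0, carry into field.
Latitude field H = 7; +1 → 8 = I.
The longitude characters are unchanged.

LI20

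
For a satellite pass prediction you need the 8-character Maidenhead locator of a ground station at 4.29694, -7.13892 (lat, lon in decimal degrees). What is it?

IJ64kh31

Add 180° to longitude and 90° to latitude: 172.86108, 94.29694.
Field (20°×10°, letters A–R): lon ⌊172.86108/20⌋ = 8 → I; lat ⌊94.29694/10⌋ = 9 → J.
Square (2°×1°, digits 0–9): lon ⌊12.86108/2⌋ = 6; lat ⌊4.29694/1⌋ = 4.
Subsquare (5′×2.5′, letters a–x): lon ⌊0.86108/0.0833333⌋ = 10 → k; lat ⌊0.29694/0.0416667⌋ = 7 → h.
Extended square (30″×15″, digits 0–9): lon ⌊0.02775/0.00833333⌋ = 3; lat ⌊0.00527/0.00416667⌋ = 1.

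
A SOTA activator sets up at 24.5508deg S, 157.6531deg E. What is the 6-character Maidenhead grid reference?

QG85tk

Shift to the Maidenhead origin (180°W, 90°S): lon 337.6531, lat 65.4492.
Field (20°×10°, letters A–R): lon ⌊337.6531/20⌋ = 16 → Q; lat ⌊65.4492/10⌋ = 6 → G.
Square (2°×1°, digits 0–9): lon ⌊17.6531/2⌋ = 8; lat ⌊5.4492/1⌋ = 5.
Subsquare (5′×2.5′, letters a–x): lon ⌊1.6531/0.0833333⌋ = 19 → t; lat ⌊0.4492/0.0416667⌋ = 10 → k.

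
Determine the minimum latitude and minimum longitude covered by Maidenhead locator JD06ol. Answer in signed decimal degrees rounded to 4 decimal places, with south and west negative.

-53.5417, 1.1667

Field J=9, D=3: +9·20° lon, +3·10° lat → SW at lon 0°, lat -60°.
Square 0, 6: +0·2° lon, +6·1° lat → SW at lon 0°, lat -54°.
Subsquare o=14, l=11: +14·0.0833333° lon, +11·0.0416667° lat → SW at lon 1.16667°, lat -53.5417°.
latitude -53.5417, longitude 1.1667.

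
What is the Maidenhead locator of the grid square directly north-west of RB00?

QB91

Longitude square 0; −1 → -1, wraps to 9, carry into field.
Longitude field R = 17; −1 → 16 = Q.
Latitude square 0; +1 → 1.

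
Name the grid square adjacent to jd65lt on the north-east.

JD65mu

Longitude subsquare l = 11; +1 → 12 = m.
Latitude subsquare t = 19; +1 → 20 = u.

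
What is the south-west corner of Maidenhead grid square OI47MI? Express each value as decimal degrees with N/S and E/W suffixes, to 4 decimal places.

2.6667° S, 109.0000° E

Field O=14, I=8: +14·20° lon, +8·10° lat → SW at lon 100°, lat -10°.
Square 4, 7: +4·2° lon, +7·1° lat → SW at lon 108°, lat -3°.
Subsquare m=12, i=8: +12·0.0833333° lon, +8·0.0416667° lat → SW at lon 109°, lat -2.66667°.
latitude 2.6667° S, longitude 109.0000° E.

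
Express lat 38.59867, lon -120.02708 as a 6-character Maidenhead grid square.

CM98xo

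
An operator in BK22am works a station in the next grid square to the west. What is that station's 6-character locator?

BK12xm

Longitude subsquare a = 0; −1 → -1, wraps to 23 = x, carry into square.
Longitude square 2; −1 → 1.
The latitude characters are unchanged.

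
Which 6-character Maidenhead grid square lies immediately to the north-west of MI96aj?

MI86xk

Longitude subsquare a = 0; −1 → -1, wraps to 23 = x, carry into square.
Longitude square 9; −1 → 8.
Latitude subsquare j = 9; +1 → 10 = k.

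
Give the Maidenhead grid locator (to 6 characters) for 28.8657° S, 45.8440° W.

Offset from 180°W / 90°S: lon 134.1560°, lat 61.1343°.
Field: 134.1560/20 → 6 → G, 61.1343/10 → 6 → G; chars GG.
Square: 14.1560/2 → 7, 1.1343/1 → 1; chars 71.
Subsquare: 0.1560/0.0833333 → 1 → b, 0.1343/0.0416667 → 3 → d; chars bd.

GG71bd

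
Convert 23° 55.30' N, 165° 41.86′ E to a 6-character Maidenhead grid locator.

RL23uw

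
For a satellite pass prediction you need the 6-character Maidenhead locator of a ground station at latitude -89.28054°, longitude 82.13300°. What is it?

Add 180° to longitude and 90° to latitude: 262.1330, 0.7195.
Field: 262.1330/20 → 13 → N, 0.7195/10 → 0 → A; chars NA.
Square: 2.1330/2 → 1, 0.7195/1 → 0; chars 10.
Subsquare: 0.1330/0.0833333 → 1 → b, 0.7195/0.0416667 → 17 → r; chars br.

NA10br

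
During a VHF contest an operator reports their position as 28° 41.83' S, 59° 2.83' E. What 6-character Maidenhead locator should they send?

LG91mh

Offset from 180°W / 90°S: lon 239.0472°, lat 61.3028°.
Field (20°×10°, letters A–R): 239.0472/20 → 11 → L, 61.3028/10 → 6 → G; chars LG.
Square (2°×1°, digits 0–9): 19.0472/2 → 9, 1.3028/1 → 1; chars 91.
Subsquare (5′×2.5′, letters a–x): 1.0472/0.0833333 → 12 → m, 0.3028/0.0416667 → 7 → h; chars mh.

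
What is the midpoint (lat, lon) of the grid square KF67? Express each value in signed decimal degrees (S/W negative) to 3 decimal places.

-32.500, 33.000

Field K=10, F=5: +10·20° lon, +5·10° lat → SW at lon 20°, lat -40°.
Square 6, 7: +6·2° lon, +7·1° lat → SW at lon 32°, lat -33°.
Cell spans 2° lon × 1° lat. Centre is SW corner plus half of each.
latitude -32.500, longitude 33.000.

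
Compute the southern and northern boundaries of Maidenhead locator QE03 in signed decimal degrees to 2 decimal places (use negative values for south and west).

-47.00, -46.00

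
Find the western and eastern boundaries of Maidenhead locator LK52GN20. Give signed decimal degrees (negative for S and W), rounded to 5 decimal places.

Field L=11, K=10: +11·20° lon, +10·10° lat → SW at lon 40°, lat 10°.
Square 5, 2: +5·2° lon, +2·1° lat → SW at lon 50°, lat 12°.
Subsquare g=6, n=13: +6·0.0833333° lon, +13·0.0416667° lat → SW at lon 50.5°, lat 12.5417°.
Extended square 2, 0: +2·0.00833333° lon, +0·0.00416667° lat → SW at lon 50.5167°, lat 12.5417°.
Cell spans 0.00833333° lon × 0.00416667° lat.
west 50.51667, east 50.52500.

50.51667, 50.52500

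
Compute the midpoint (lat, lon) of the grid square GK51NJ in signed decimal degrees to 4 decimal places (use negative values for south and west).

Field G=6, K=10: +6·20° lon, +10·10° lat → SW at lon -60°, lat 10°.
Square 5, 1: +5·2° lon, +1·1° lat → SW at lon -50°, lat 11°.
Subsquare n=13, j=9: +13·0.0833333° lon, +9·0.0416667° lat → SW at lon -48.9167°, lat 11.375°.
Cell spans 0.0833333° lon × 0.0416667° lat. Centre is SW corner plus half of each.
latitude 11.3958, longitude -48.8750.

11.3958, -48.8750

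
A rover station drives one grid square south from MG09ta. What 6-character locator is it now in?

Latitude subsquare a = 0; −1 → -1, wraps to 23 = x, carry into square.
Latitude square 9; −1 → 8.
The longitude characters are unchanged.

MG08tx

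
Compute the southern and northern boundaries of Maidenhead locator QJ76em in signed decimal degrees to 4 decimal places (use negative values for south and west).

Field Q=16, J=9: +16·20° lon, +9·10° lat → SW at lon 140°, lat 0°.
Square 7, 6: +7·2° lon, +6·1° lat → SW at lon 154°, lat 6°.
Subsquare e=4, m=12: +4·0.0833333° lon, +12·0.0416667° lat → SW at lon 154.333°, lat 6.5°.
Cell spans 0.0833333° lon × 0.0416667° lat.
south 6.5000, north 6.5417.

6.5000, 6.5417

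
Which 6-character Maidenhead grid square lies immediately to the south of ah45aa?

AH44ax

Latitude subsquare a = 0; −1 → -1, wraps to 23 = x, carry into square.
Latitude square 5; −1 → 4.
The longitude characters are unchanged.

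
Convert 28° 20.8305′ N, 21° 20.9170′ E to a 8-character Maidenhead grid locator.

Offset from 180°W / 90°S: lon 201.34862°, lat 118.34717°.
Field: lon ⌊201.34862/20⌋ = 10 → K; lat ⌊118.34717/10⌋ = 11 → L.
Square: lon ⌊1.34862/2⌋ = 0; lat ⌊8.34717/1⌋ = 8.
Subsquare: lon ⌊1.34862/0.0833333⌋ = 16 → q; lat ⌊0.34717/0.0416667⌋ = 8 → i.
Extended square: lon ⌊0.01528/0.00833333⌋ = 1; lat ⌊0.01384/0.00416667⌋ = 3.

KL08qi13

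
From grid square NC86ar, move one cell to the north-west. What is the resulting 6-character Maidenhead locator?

NC76xs

Longitude subsquare a = 0; −1 → -1, wraps to 23 = x, carry into square.
Longitude square 8; −1 → 7.
Latitude subsquare r = 17; +1 → 18 = s.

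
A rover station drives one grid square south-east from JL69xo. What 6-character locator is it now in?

Longitude subsquare x = 23; +1 → 24, wraps to 0 = a, carry into square.
Longitude square 6; +1 → 7.
Latitude subsquare o = 14; −1 → 13 = n.

JL79an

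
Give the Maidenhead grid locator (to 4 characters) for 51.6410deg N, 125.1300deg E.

PO21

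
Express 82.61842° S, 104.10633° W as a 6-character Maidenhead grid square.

Add 180° to longitude and 90° to latitude: 75.8937, 7.3816.
Field: 75.8937/20 → 3 → D, 7.3816/10 → 0 → A; chars DA.
Square: 15.8937/2 → 7, 7.3816/1 → 7; chars 77.
Subsquare: 1.8937/0.0833333 → 22 → w, 0.3816/0.0416667 → 9 → j; chars wj.

DA77wj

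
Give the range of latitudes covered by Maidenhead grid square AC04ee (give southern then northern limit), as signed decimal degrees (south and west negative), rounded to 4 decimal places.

-65.8333, -65.7917

Field A=0, C=2: +0·20° lon, +2·10° lat → SW at lon -180°, lat -70°.
Square 0, 4: +0·2° lon, +4·1° lat → SW at lon -180°, lat -66°.
Subsquare e=4, e=4: +4·0.0833333° lon, +4·0.0416667° lat → SW at lon -179.667°, lat -65.8333°.
Cell spans 0.0833333° lon × 0.0416667° lat.
south -65.8333, north -65.7917.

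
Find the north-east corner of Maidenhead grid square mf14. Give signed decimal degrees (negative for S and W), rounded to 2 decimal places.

-35.00, 64.00

Field M=12, F=5: +12·20° lon, +5·10° lat → SW at lon 60°, lat -40°.
Square 1, 4: +1·2° lon, +4·1° lat → SW at lon 62°, lat -36°.
Cell spans 2° lon × 1° lat. NE corner is SW corner plus one full cell.
latitude -35.00, longitude 64.00.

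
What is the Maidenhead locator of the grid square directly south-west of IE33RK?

Longitude subsquare r = 17; −1 → 16 = q.
Latitude subsquare k = 10; −1 → 9 = j.

IE33qj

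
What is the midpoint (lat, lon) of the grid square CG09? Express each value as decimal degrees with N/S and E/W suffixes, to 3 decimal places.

Field C=2, G=6: +2·20° lon, +6·10° lat → SW at lon -140°, lat -30°.
Square 0, 9: +0·2° lon, +9·1° lat → SW at lon -140°, lat -21°.
Cell spans 2° lon × 1° lat. Centre is SW corner plus half of each.
latitude 20.500° S, longitude 139.000° W.

20.500° S, 139.000° W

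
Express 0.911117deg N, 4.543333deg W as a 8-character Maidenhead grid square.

Shift to the Maidenhead origin (180°W, 90°S): lon 175.45667, lat 90.91112.
Field (20°×10°, letters A–R): lon ⌊175.45667/20⌋ = 8 → I; lat ⌊90.91112/10⌋ = 9 → J.
Square (2°×1°, digits 0–9): lon ⌊15.45667/2⌋ = 7; lat ⌊0.91112/1⌋ = 0.
Subsquare (5′×2.5′, letters a–x): lon ⌊1.45667/0.0833333⌋ = 17 → r; lat ⌊0.91112/0.0416667⌋ = 21 → v.
Extended square (30″×15″, digits 0–9): lon ⌊0.04000/0.00833333⌋ = 4; lat ⌊0.03612/0.00416667⌋ = 8.

IJ70rv48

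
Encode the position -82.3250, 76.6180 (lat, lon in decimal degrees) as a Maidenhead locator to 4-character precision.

MA87

Add 180° to longitude and 90° to latitude: 256.62, 7.67.
Field: 256.62/20 → 12 → M, 7.67/10 → 0 → A; chars MA.
Square: 16.62/2 → 8, 7.67/1 → 7; chars 87.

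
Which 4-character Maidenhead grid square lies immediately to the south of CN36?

CN35

Latitude square 6; −1 → 5.
The longitude characters are unchanged.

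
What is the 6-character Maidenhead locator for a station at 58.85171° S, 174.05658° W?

Offset from 180°W / 90°S: lon 5.9434°, lat 31.1483°.
Field (20°×10°, letters A–R): 5.9434/20 → 0 → A, 31.1483/10 → 3 → D; chars AD.
Square (2°×1°, digits 0–9): 5.9434/2 → 2, 1.1483/1 → 1; chars 21.
Subsquare (5′×2.5′, letters a–x): 1.9434/0.0833333 → 23 → x, 0.1483/0.0416667 → 3 → d; chars xd.

AD21xd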